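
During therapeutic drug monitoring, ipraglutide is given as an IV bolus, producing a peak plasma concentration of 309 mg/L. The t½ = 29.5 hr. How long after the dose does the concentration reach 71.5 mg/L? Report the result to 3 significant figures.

62.3 hours

k = ln 2 / 29.5 = 0.02350 hr⁻¹
C(t) = C₀ e^(−kt)  ⇒  t = ln(C₀/C) / k
t = ln(309/71.5) / 0.02350 = 1.464 / 0.02350 ≈ 62.3 hours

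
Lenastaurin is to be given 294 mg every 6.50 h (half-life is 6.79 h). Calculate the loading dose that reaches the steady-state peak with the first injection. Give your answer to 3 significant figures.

606 mg

k = ln 2 / 6.79 = 0.1021 h⁻¹
Accumulation ratio R = 1 / (1 − e^(−kτ)) = 1 / (1 − e^(−0.1021×6.50)) = 1 / (1 − 0.5150) = 2.062
Loading dose = maintenance dose × R = 294 × 2.062 ≈ 606 mg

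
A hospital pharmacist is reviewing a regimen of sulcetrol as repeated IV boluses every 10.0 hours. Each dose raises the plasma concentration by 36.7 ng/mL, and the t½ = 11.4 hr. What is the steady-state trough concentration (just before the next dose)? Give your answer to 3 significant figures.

k = ln 2 / 11.4 = 0.06080 hr⁻¹
Fraction remaining after one interval: e^(−kτ) = e^(−0.06080 × 10.0) = 0.5444
R = 1 / (1 − 0.5444) = 2.195
Css,max = 36.7 × 2.195 = 80.56 ng/mL
Css,min = Css,max × e^(−kτ) = 80.56 × 0.5444 ≈ 43.9 ng/mL

43.9 ng/mL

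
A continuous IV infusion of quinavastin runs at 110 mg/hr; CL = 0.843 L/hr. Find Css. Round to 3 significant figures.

130 µg/mL

Css = infusion rate / CL = 110 / 0.843 ≈ 130 µg/mL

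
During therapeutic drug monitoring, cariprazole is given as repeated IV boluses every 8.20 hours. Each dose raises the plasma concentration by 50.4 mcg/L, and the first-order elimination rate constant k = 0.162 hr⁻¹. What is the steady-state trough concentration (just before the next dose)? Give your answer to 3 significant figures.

18.2 mcg/L

Fraction remaining after one interval: e^(−kτ) = e^(−0.1620 × 8.20) = 0.2649
R = 1 / (1 − 0.2649) = 1.360
Css,max = 50.4 × 1.360 = 68.56 mcg/L
Css,min = Css,max × e^(−kτ) = 68.56 × 0.2649 ≈ 18.2 mcg/L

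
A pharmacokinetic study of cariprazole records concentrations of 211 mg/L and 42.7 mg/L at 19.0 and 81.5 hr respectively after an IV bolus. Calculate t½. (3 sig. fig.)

k = ln(C₁/C₂) / (t₂ − t₁) = ln(211/42.7) / (81.5 − 19.0)
  = 1.598 / 62.50 = 0.02556 hr⁻¹
t½ = ln 2 / k = ln 2 / 0.02556 ≈ 27.1 hours

27.1 hours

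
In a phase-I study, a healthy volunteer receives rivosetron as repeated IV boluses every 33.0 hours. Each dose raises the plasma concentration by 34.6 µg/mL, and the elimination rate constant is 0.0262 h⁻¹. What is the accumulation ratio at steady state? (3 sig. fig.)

Fraction remaining after one interval: e^(−kτ) = e^(−0.02620 × 33.0) = 0.4212
R = 1 / (1 − 0.4212) = 1 / 0.5788 ≈ 1.73

1.73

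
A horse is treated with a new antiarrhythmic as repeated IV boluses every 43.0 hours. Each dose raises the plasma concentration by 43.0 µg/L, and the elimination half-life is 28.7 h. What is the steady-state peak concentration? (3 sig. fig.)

k = ln 2 / 28.7 = 0.02415 h⁻¹
Fraction remaining after one interval: e^(−kτ) = e^(−0.02415 × 43.0) = 0.3540
R = 1 / (1 − 0.3540) = 1.548
Css,max = 43.0 × 1.548 ≈ 66.6 µg/L

66.6 µg/L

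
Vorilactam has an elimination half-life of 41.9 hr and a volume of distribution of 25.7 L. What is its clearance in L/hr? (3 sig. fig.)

0.425 L/hr

k = ln 2 / t½ = ln 2 / 41.9 = 0.01654 hr⁻¹
CL = k · V = 0.01654 × 25.7 ≈ 0.425 L/hr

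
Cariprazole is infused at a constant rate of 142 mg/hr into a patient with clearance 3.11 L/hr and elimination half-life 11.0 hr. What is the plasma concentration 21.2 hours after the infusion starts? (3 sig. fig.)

Css = rate / CL = 142 / 3.11 = 45.66 mg/L
k = ln 2 / 11.0 = 0.06301 hr⁻¹
C(t) = Css (1 − e^(−kt)) = 45.66 × (1 − e^(−1.336)) = 45.66 × 0.7371 ≈ 33.7 mg/L

33.7 mg/L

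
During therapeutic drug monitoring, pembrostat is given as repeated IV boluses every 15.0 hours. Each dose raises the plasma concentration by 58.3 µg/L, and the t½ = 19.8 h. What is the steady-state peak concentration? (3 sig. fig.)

k = ln 2 / 19.8 = 0.03501 h⁻¹
Fraction remaining after one interval: e^(−kτ) = e^(−0.03501 × 15.0) = 0.5915
R = 1 / (1 − 0.5915) = 2.448
Css,max = 58.3 × 2.448 ≈ 143 µg/L

143 µg/L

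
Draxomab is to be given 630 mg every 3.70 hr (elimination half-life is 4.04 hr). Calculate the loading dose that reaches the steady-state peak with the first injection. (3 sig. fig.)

1340 mg

k = ln 2 / 4.04 = 0.1716 hr⁻¹
Accumulation ratio R = 1 / (1 − e^(−kτ)) = 1 / (1 − e^(−0.1716×3.70)) = 1 / (1 − 0.5300) = 2.128
Loading dose = maintenance dose × R = 630 × 2.128 ≈ 1340 mg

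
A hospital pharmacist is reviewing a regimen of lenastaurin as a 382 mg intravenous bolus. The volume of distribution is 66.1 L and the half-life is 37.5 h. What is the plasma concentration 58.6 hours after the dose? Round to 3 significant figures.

1.96 µg/mL

C₀ = dose / V = 382 / 66.1 = 5.779 µg/mL
k = ln 2 / 37.5 = 0.01848 h⁻¹
C(t) = C₀ e^(−kt) = 5.779 × e^(−0.01848 × 58.6) = 5.779 × e^(−1.083) = 5.779 × 0.3385 ≈ 1.96 µg/mL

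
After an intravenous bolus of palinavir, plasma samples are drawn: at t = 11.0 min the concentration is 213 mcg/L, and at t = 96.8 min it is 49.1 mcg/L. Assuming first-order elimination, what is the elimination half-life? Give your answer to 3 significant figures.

k = ln(C₁/C₂) / (t₂ − t₁) = ln(213/49.1) / (96.8 − 11.0)
  = 1.467 / 85.80 = 0.01710 min⁻¹
t½ = ln 2 / k = ln 2 / 0.01710 ≈ 40.5 minutes

40.5 minutes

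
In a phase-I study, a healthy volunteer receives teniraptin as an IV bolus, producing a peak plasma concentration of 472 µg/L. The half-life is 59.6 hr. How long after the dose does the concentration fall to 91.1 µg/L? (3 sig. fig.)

k = ln 2 / 59.6 = 0.01163 hr⁻¹
C(t) = C₀ e^(−kt)  ⇒  t = ln(C₀/C) / k
t = ln(472/91.1) / 0.01163 = 1.645 / 0.01163 ≈ 141 hours

141 hours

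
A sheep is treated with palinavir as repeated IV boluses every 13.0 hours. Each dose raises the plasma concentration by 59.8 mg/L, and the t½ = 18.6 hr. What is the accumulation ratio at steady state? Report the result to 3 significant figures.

k = ln 2 / 18.6 = 0.03727 hr⁻¹
Fraction remaining after one interval: e^(−kτ) = e^(−0.03727 × 13.0) = 0.6160
R = 1 / (1 − 0.6160) = 1 / 0.3840 ≈ 2.60

2.60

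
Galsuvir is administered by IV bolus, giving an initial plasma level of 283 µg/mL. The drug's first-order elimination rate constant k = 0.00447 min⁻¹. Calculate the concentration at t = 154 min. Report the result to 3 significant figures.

C(t) = C₀ e^(−kt) = 283 × e^(−0.004470 × 154) = 283 × e^(−0.6884) = 283 × 0.5024 ≈ 142 µg/mL

142 µg/mL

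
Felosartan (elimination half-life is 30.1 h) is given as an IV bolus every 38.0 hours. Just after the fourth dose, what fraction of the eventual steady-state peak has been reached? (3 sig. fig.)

k = ln 2 / 30.1 = 0.02303 h⁻¹
f_n = 1 − e^(−nkτ) = 1 − e^(−4 × 0.02303 × 38.0) = 1 − e^(−3.500) = 1 − 0.03019 ≈ 0.970

0.970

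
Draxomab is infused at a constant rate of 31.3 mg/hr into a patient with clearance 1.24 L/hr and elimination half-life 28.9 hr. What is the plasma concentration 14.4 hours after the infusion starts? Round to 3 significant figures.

Css = rate / CL = 31.3 / 1.24 = 25.24 mg/L
k = ln 2 / 28.9 = 0.02398 hr⁻¹
C(t) = Css (1 − e^(−kt)) = 25.24 × (1 − e^(−0.3454)) = 25.24 × 0.2920 ≈ 7.37 mg/L

7.37 mg/L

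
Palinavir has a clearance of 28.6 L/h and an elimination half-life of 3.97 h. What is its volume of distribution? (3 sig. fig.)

164 L

k = ln 2 / t½ = ln 2 / 3.97 = 0.1746 h⁻¹
V = CL / k = 28.6 / 0.1746 ≈ 164 L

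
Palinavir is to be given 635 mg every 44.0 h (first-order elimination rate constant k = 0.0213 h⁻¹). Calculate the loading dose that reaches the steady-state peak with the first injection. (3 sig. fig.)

Accumulation ratio R = 1 / (1 − e^(−kτ)) = 1 / (1 − e^(−0.02130×44.0)) = 1 / (1 − 0.3917) = 1.644
Loading dose = maintenance dose × R = 635 × 1.644 ≈ 1040 mg

1040 mg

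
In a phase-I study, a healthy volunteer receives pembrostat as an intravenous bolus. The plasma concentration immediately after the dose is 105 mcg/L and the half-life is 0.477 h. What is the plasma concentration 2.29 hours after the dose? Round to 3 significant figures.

k = ln 2 / 0.477 = 1.453 h⁻¹
2.29 h is 4.801 half-lives, so C = 105 × (1/2)^4.801 = 105 × 0.03588 ≈ 3.77 mcg/L

3.77 mcg/L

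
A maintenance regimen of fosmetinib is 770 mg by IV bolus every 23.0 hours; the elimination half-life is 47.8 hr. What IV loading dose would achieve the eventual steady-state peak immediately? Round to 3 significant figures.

k = ln 2 / 47.8 = 0.01450 hr⁻¹
Accumulation ratio R = 1 / (1 − e^(−kτ)) = 1 / (1 − e^(−0.01450×23.0)) = 1 / (1 − 0.7164) = 3.526
Loading dose = maintenance dose × R = 770 × 3.526 ≈ 2720 mg

2720 mg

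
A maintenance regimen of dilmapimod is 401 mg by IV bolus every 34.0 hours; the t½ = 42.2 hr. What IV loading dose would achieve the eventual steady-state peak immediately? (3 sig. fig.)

937 mg

k = ln 2 / 42.2 = 0.01643 hr⁻¹
Accumulation ratio R = 1 / (1 − e^(−kτ)) = 1 / (1 − e^(−0.01643×34.0)) = 1 / (1 − 0.5721) = 2.337
Loading dose = maintenance dose × R = 401 × 2.337 ≈ 937 mg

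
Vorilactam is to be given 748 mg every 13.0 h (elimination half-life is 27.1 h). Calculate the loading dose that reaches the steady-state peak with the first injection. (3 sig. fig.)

2640 mg

k = ln 2 / 27.1 = 0.02558 h⁻¹
Accumulation ratio R = 1 / (1 − e^(−kτ)) = 1 / (1 − e^(−0.02558×13.0)) = 1 / (1 − 0.7171) = 3.535
Loading dose = maintenance dose × R = 748 × 3.535 ≈ 2640 mg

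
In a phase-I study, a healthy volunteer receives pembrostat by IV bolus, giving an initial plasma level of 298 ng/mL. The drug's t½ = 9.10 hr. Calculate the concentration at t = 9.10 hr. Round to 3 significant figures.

149 ng/mL

k = ln 2 / 9.10 = 0.07617 hr⁻¹
9.10 hr is 1.000 half-lives, so C = 298 × (1/2)^1.000 = 298 × 0.5000 ≈ 149 ng/mL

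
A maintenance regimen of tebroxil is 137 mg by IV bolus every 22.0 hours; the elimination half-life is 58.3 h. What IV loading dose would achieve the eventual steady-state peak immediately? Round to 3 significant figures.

k = ln 2 / 58.3 = 0.01189 h⁻¹
Accumulation ratio R = 1 / (1 − e^(−kτ)) = 1 / (1 − e^(−0.01189×22.0)) = 1 / (1 − 0.7698) = 4.345
Loading dose = maintenance dose × R = 137 × 4.345 ≈ 595 mg

595 mg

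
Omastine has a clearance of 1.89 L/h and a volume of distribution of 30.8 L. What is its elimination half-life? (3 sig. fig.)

11.3 hours

k = CL / V = 1.89 / 30.8 = 0.06136 h⁻¹
t½ = ln 2 / k = ln 2 / 0.06136 ≈ 11.3 hours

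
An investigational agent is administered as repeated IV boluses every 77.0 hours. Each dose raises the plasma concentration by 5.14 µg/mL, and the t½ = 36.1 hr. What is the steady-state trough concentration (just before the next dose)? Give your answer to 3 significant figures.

k = ln 2 / 36.1 = 0.01920 hr⁻¹
Fraction remaining after one interval: e^(−kτ) = e^(−0.01920 × 77.0) = 0.2280
R = 1 / (1 − 0.2280) = 1.295
Css,max = 5.14 × 1.295 = 6.658 µg/mL
Css,min = Css,max × e^(−kτ) = 6.658 × 0.2280 ≈ 1.52 µg/mL

1.52 µg/mL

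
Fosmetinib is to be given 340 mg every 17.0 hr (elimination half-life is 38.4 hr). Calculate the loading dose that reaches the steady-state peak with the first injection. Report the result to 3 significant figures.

k = ln 2 / 38.4 = 0.01805 hr⁻¹
Accumulation ratio R = 1 / (1 − e^(−kτ)) = 1 / (1 − e^(−0.01805×17.0)) = 1 / (1 − 0.7358) = 3.784
Loading dose = maintenance dose × R = 340 × 3.784 ≈ 1290 mg

1290 mg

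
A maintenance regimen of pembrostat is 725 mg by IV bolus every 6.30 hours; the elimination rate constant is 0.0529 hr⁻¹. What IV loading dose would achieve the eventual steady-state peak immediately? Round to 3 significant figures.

Accumulation ratio R = 1 / (1 − e^(−kτ)) = 1 / (1 − e^(−0.05290×6.30)) = 1 / (1 − 0.7166) = 3.528
Loading dose = maintenance dose × R = 725 × 3.528 ≈ 2560 mg

2560 mg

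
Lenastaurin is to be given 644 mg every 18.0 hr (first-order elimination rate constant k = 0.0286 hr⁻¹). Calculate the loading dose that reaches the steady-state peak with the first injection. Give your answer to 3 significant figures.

Accumulation ratio R = 1 / (1 − e^(−kτ)) = 1 / (1 − e^(−0.02860×18.0)) = 1 / (1 − 0.5976) = 2.485
Loading dose = maintenance dose × R = 644 × 2.485 ≈ 1600 mg

1600 mg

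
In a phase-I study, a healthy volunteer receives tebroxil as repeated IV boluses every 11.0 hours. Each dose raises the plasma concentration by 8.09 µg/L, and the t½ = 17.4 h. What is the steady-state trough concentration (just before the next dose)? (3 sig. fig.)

14.7 µg/L

k = ln 2 / 17.4 = 0.03984 h⁻¹
Fraction remaining after one interval: e^(−kτ) = e^(−0.03984 × 11.0) = 0.6452
R = 1 / (1 − 0.6452) = 2.818
Css,max = 8.09 × 2.818 = 22.80 µg/L
Css,min = Css,max × e^(−kτ) = 22.80 × 0.6452 ≈ 14.7 µg/L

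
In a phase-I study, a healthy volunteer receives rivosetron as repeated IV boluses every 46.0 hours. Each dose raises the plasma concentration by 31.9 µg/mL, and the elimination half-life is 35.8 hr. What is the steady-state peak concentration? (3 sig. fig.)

54.1 µg/mL

k = ln 2 / 35.8 = 0.01936 hr⁻¹
Fraction remaining after one interval: e^(−kτ) = e^(−0.01936 × 46.0) = 0.4104
R = 1 / (1 − 0.4104) = 1.696
Css,max = 31.9 × 1.696 ≈ 54.1 µg/mL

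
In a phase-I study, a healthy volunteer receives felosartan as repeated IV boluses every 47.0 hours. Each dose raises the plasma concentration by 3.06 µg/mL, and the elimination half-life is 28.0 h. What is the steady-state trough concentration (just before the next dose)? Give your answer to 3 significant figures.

1.39 µg/mL

k = ln 2 / 28.0 = 0.02476 h⁻¹
Fraction remaining after one interval: e^(−kτ) = e^(−0.02476 × 47.0) = 0.3124
R = 1 / (1 − 0.3124) = 1.454
Css,max = 3.06 × 1.454 = 4.450 µg/mL
Css,min = Css,max × e^(−kτ) = 4.450 × 0.3124 ≈ 1.39 µg/mL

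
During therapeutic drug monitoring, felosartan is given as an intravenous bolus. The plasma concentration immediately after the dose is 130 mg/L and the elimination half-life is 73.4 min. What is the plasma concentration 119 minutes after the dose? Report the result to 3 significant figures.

42.3 mg/L

k = ln 2 / 73.4 = 0.009443 min⁻¹
C(t) = C₀ e^(−kt) = 130 × e^(−0.009443 × 119) = 130 × e^(−1.124) = 130 × 0.3251 ≈ 42.3 mg/L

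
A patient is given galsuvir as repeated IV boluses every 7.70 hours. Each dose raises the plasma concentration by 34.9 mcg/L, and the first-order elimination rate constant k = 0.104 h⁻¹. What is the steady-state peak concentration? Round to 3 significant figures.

Fraction remaining after one interval: e^(−kτ) = e^(−0.1040 × 7.70) = 0.4490
R = 1 / (1 − 0.4490) = 1.815
Css,max = 34.9 × 1.815 ≈ 63.3 mcg/L

63.3 mcg/L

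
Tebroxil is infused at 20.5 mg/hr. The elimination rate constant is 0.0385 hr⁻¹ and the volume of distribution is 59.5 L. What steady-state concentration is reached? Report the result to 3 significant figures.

CL = k · V = 0.0385 × 59.5 = 2.291 L/hr
Css = rate / CL = 20.5 / 2.291 ≈ 8.95 µg/mL

8.95 µg/mL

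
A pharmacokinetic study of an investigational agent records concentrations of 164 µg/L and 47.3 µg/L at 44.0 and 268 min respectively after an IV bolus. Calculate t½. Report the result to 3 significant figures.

125 minutes

k = ln(C₁/C₂) / (t₂ − t₁) = ln(164/47.3) / (268 − 44.0)
  = 1.243 / 224.0 = 0.005551 min⁻¹
t½ = ln 2 / k = ln 2 / 0.005551 ≈ 125 minutes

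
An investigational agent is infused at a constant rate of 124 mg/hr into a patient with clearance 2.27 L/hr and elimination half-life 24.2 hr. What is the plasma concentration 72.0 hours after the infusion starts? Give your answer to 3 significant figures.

47.7 mg/L

Css = rate / CL = 124 / 2.27 = 54.63 mg/L
k = ln 2 / 24.2 = 0.02864 hr⁻¹
C(t) = Css (1 − e^(−kt)) = 54.63 × (1 − e^(−2.062)) = 54.63 × 0.8728 ≈ 47.7 mg/L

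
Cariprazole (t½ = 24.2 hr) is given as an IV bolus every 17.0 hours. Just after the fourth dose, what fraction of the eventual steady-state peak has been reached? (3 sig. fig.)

k = ln 2 / 24.2 = 0.02864 hr⁻¹
f_n = 1 − e^(−nkτ) = 1 − e^(−4 × 0.02864 × 17.0) = 1 − e^(−1.948) = 1 − 0.1426 ≈ 0.857

0.857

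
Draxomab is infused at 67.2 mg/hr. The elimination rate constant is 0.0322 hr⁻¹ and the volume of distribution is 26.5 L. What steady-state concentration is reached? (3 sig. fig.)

78.8 µg/mL

CL = k · V = 0.0322 × 26.5 = 0.8533 L/hr
Css = rate / CL = 67.2 / 0.8533 ≈ 78.8 µg/mL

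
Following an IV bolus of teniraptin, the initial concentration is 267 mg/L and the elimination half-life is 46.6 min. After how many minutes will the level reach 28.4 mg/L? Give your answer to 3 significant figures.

k = ln 2 / 46.6 = 0.01487 min⁻¹
C(t) = C₀ e^(−kt)  ⇒  t = ln(C₀/C) / k
t = ln(267/28.4) / 0.01487 = 2.241 / 0.01487 ≈ 151 minutes

151 minutes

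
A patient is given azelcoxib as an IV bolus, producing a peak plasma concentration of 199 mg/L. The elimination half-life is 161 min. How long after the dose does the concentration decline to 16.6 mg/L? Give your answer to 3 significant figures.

577 minutes

k = ln 2 / 161 = 0.004305 min⁻¹
C(t) = C₀ e^(−kt)  ⇒  t = ln(C₀/C) / k
t = ln(199/16.6) / 0.004305 = 2.484 / 0.004305 ≈ 577 minutes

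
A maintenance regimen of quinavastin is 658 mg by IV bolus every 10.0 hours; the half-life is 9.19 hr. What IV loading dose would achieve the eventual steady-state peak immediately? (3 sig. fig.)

1240 mg

k = ln 2 / 9.19 = 0.07542 hr⁻¹
Accumulation ratio R = 1 / (1 − e^(−kτ)) = 1 / (1 − e^(−0.07542×10.0)) = 1 / (1 − 0.4704) = 1.888
Loading dose = maintenance dose × R = 658 × 1.888 ≈ 1240 mg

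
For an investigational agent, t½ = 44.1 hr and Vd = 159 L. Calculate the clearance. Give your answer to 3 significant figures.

2.50 L/hr

k = ln 2 / t½ = ln 2 / 44.1 = 0.01572 hr⁻¹
CL = k · V = 0.01572 × 159 ≈ 2.50 L/hr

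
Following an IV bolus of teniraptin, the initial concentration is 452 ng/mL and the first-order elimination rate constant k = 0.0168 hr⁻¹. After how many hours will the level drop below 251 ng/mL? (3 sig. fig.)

C(t) = C₀ e^(−kt)  ⇒  t = ln(C₀/C) / k
t = ln(452/251) / 0.01680 = 0.5882 / 0.01680 ≈ 35.0 hours

35.0 hours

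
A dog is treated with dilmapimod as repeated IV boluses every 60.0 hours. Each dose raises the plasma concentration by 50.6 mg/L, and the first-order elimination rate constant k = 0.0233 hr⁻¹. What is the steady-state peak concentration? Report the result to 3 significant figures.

Fraction remaining after one interval: e^(−kτ) = e^(−0.02330 × 60.0) = 0.2471
R = 1 / (1 − 0.2471) = 1.328
Css,max = 50.6 × 1.328 ≈ 67.2 mg/L

67.2 mg/L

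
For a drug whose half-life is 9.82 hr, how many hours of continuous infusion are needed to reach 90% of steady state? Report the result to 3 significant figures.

32.6 hours

k = ln 2 / 9.82 = 0.07059 hr⁻¹
f = 1 − e^(−kt)  ⇒  t = −ln(1 − f) / k
t = −ln(1 − 0.9) / 0.07059 = 2.303 / 0.07059 ≈ 32.6 hours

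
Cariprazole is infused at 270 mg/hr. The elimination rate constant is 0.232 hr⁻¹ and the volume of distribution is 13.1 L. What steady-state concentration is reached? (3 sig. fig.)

CL = k · V = 0.232 × 13.1 = 3.039 L/hr
Css = rate / CL = 270 / 3.039 ≈ 88.8 µg/mL

88.8 µg/mL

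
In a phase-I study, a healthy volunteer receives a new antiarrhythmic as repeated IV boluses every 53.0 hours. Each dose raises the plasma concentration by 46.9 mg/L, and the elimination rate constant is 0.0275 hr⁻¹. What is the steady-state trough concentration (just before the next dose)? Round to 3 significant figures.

Fraction remaining after one interval: e^(−kτ) = e^(−0.02750 × 53.0) = 0.2328
R = 1 / (1 − 0.2328) = 1.303
Css,max = 46.9 × 1.303 = 61.13 mg/L
Css,min = Css,max × e^(−kτ) = 61.13 × 0.2328 ≈ 14.2 mg/L

14.2 mg/L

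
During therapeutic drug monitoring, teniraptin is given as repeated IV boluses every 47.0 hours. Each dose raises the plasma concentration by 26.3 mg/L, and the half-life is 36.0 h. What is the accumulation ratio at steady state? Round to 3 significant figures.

1.68

k = ln 2 / 36.0 = 0.01925 h⁻¹
Fraction remaining after one interval: e^(−kτ) = e^(−0.01925 × 47.0) = 0.4046
R = 1 / (1 − 0.4046) = 1 / 0.5954 ≈ 1.68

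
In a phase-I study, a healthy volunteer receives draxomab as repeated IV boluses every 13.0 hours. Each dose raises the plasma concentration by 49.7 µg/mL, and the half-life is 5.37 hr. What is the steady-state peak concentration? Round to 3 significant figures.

61.1 µg/mL

k = ln 2 / 5.37 = 0.1291 hr⁻¹
Fraction remaining after one interval: e^(−kτ) = e^(−0.1291 × 13.0) = 0.1867
R = 1 / (1 − 0.1867) = 1.230
Css,max = 49.7 × 1.230 ≈ 61.1 µg/mL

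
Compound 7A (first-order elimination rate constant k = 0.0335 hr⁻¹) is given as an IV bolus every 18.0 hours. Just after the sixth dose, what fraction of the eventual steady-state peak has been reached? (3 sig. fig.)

f_n = 1 − e^(−nkτ) = 1 − e^(−6 × 0.03350 × 18.0) = 1 − e^(−3.618) = 1 − 0.02684 ≈ 0.973

0.973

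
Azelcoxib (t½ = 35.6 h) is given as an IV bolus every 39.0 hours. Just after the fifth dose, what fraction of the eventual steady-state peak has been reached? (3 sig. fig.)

k = ln 2 / 35.6 = 0.01947 h⁻¹
f_n = 1 − e^(−nkτ) = 1 − e^(−5 × 0.01947 × 39.0) = 1 − e^(−3.797) = 1 − 0.02244 ≈ 0.978

0.978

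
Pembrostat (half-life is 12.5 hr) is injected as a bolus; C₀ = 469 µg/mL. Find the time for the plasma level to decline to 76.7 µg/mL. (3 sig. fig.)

k = ln 2 / 12.5 = 0.05545 hr⁻¹
C(t) = C₀ e^(−kt)  ⇒  t = ln(C₀/C) / k
t = ln(469/76.7) / 0.05545 = 1.811 / 0.05545 ≈ 32.7 hours

32.7 hours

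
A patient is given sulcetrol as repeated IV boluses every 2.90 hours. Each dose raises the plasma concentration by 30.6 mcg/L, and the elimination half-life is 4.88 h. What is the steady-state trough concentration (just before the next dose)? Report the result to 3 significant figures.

60.0 mcg/L

k = ln 2 / 4.88 = 0.1420 h⁻¹
Fraction remaining after one interval: e^(−kτ) = e^(−0.1420 × 2.90) = 0.6624
R = 1 / (1 − 0.6624) = 2.962
Css,max = 30.6 × 2.962 = 90.64 mcg/L
Css,min = Css,max × e^(−kτ) = 90.64 × 0.6624 ≈ 60.0 mcg/L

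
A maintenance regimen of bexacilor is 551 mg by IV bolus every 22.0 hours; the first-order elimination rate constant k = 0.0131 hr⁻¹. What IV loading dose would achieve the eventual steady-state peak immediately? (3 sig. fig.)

2200 mg

Accumulation ratio R = 1 / (1 − e^(−kτ)) = 1 / (1 − e^(−0.01310×22.0)) = 1 / (1 − 0.7496) = 3.994
Loading dose = maintenance dose × R = 551 × 3.994 ≈ 2200 mg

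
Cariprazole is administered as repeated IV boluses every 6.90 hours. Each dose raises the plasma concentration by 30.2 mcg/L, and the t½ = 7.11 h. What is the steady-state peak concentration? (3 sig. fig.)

61.7 mcg/L

k = ln 2 / 7.11 = 0.09749 h⁻¹
Fraction remaining after one interval: e^(−kτ) = e^(−0.09749 × 6.90) = 0.5103
R = 1 / (1 − 0.5103) = 2.042
Css,max = 30.2 × 2.042 ≈ 61.7 mcg/L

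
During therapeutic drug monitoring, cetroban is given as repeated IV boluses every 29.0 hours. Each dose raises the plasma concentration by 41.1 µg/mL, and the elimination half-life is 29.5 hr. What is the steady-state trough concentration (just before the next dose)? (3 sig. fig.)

k = ln 2 / 29.5 = 0.02350 hr⁻¹
Fraction remaining after one interval: e^(−kτ) = e^(−0.02350 × 29.0) = 0.5059
R = 1 / (1 − 0.5059) = 2.024
Css,max = 41.1 × 2.024 = 83.18 µg/mL
Css,min = Css,max × e^(−kτ) = 83.18 × 0.5059 ≈ 42.1 µg/mL

42.1 µg/mL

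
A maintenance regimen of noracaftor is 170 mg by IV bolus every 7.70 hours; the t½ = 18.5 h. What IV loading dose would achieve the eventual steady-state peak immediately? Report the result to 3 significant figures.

k = ln 2 / 18.5 = 0.03747 h⁻¹
Accumulation ratio R = 1 / (1 − e^(−kτ)) = 1 / (1 − e^(−0.03747×7.70)) = 1 / (1 − 0.7494) = 3.990
Loading dose = maintenance dose × R = 170 × 3.990 ≈ 678 mg

678 mg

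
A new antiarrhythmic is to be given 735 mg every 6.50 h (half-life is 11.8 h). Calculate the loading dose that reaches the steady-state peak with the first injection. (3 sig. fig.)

2320 mg

k = ln 2 / 11.8 = 0.05874 h⁻¹
Accumulation ratio R = 1 / (1 − e^(−kτ)) = 1 / (1 − e^(−0.05874×6.50)) = 1 / (1 − 0.6826) = 3.151
Loading dose = maintenance dose × R = 735 × 3.151 ≈ 2320 mg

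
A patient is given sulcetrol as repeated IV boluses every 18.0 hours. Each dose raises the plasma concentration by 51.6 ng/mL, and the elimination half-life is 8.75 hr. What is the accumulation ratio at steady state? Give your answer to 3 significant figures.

k = ln 2 / 8.75 = 0.07922 hr⁻¹
Fraction remaining after one interval: e^(−kτ) = e^(−0.07922 × 18.0) = 0.2403
R = 1 / (1 − 0.2403) = 1 / 0.7597 ≈ 1.32

1.32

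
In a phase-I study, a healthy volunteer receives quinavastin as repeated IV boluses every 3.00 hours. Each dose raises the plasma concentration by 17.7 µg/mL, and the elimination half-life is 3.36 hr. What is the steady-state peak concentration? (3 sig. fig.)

38.4 µg/mL

k = ln 2 / 3.36 = 0.2063 hr⁻¹
Fraction remaining after one interval: e^(−kτ) = e^(−0.2063 × 3.00) = 0.5385
R = 1 / (1 − 0.5385) = 2.167
Css,max = 17.7 × 2.167 ≈ 38.4 µg/mL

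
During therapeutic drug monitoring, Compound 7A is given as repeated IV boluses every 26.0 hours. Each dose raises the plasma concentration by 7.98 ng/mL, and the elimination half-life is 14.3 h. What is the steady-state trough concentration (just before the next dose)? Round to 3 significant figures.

3.16 ng/mL

k = ln 2 / 14.3 = 0.04847 h⁻¹
Fraction remaining after one interval: e^(−kτ) = e^(−0.04847 × 26.0) = 0.2836
R = 1 / (1 − 0.2836) = 1.396
Css,max = 7.98 × 1.396 = 11.14 ng/mL
Css,min = Css,max × e^(−kτ) = 11.14 × 0.2836 ≈ 3.16 ng/mL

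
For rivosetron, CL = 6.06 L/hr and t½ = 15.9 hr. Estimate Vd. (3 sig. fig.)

k = ln 2 / t½ = ln 2 / 15.9 = 0.04359 hr⁻¹
V = CL / k = 6.06 / 0.04359 ≈ 139 L

139 L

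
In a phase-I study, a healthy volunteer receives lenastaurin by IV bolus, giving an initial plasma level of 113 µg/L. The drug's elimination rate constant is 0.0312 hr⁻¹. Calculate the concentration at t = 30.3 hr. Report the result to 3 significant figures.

43.9 µg/L

C(t) = C₀ e^(−kt) = 113 × e^(−0.03120 × 30.3) = 113 × e^(−0.9454) = 113 × 0.3885 ≈ 43.9 µg/L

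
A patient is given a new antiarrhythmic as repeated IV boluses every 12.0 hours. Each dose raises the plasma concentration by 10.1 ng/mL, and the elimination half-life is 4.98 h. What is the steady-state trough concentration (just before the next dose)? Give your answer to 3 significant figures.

k = ln 2 / 4.98 = 0.1392 h⁻¹
Fraction remaining after one interval: e^(−kτ) = e^(−0.1392 × 12.0) = 0.1882
R = 1 / (1 − 0.1882) = 1.232
Css,max = 10.1 × 1.232 = 12.44 ng/mL
Css,min = Css,max × e^(−kτ) = 12.44 × 0.1882 ≈ 2.34 ng/mL

2.34 ng/mL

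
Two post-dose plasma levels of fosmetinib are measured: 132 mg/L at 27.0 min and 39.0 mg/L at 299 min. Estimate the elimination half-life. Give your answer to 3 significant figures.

k = ln(C₁/C₂) / (t₂ − t₁) = ln(132/39.0) / (299 − 27.0)
  = 1.219 / 272.0 = 0.004483 min⁻¹
t½ = ln 2 / k = ln 2 / 0.004483 ≈ 155 minutes

155 minutes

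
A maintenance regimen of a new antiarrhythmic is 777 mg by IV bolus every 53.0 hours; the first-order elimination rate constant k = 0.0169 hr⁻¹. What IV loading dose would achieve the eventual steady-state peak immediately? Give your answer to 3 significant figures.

Accumulation ratio R = 1 / (1 − e^(−kτ)) = 1 / (1 − e^(−0.01690×53.0)) = 1 / (1 − 0.4083) = 1.690
Loading dose = maintenance dose × R = 777 × 1.690 ≈ 1310 mg

1310 mg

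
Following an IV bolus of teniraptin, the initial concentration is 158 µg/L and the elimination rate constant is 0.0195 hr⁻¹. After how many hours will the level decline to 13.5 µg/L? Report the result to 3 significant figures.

126 hours

C(t) = C₀ e^(−kt)  ⇒  t = ln(C₀/C) / k
t = ln(158/13.5) / 0.01950 = 2.460 / 0.01950 ≈ 126 hours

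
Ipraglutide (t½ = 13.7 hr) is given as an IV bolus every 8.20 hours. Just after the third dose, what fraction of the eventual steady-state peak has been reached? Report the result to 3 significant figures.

k = ln 2 / 13.7 = 0.05059 hr⁻¹
f_n = 1 − e^(−nkτ) = 1 − e^(−3 × 0.05059 × 8.20) = 1 − e^(−1.245) = 1 − 0.2880 ≈ 0.712

0.712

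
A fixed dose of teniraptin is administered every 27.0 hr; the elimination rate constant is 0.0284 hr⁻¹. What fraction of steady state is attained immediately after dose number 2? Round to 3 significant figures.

0.784

f_n = 1 − e^(−nkτ) = 1 − e^(−2 × 0.02840 × 27.0) = 1 − e^(−1.534) = 1 − 0.2158 ≈ 0.784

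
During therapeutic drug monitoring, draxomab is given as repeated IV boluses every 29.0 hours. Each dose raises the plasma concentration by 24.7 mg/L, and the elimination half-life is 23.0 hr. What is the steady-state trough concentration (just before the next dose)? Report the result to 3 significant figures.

k = ln 2 / 23.0 = 0.03014 hr⁻¹
Fraction remaining after one interval: e^(−kτ) = e^(−0.03014 × 29.0) = 0.4173
R = 1 / (1 − 0.4173) = 1.716
Css,max = 24.7 × 1.716 = 42.39 mg/L
Css,min = Css,max × e^(−kτ) = 42.39 × 0.4173 ≈ 17.7 mg/L

17.7 mg/L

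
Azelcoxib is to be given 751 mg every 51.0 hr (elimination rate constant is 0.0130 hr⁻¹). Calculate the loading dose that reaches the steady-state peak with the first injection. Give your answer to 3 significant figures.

1550 mg

Accumulation ratio R = 1 / (1 − e^(−kτ)) = 1 / (1 − e^(−0.01300×51.0)) = 1 / (1 − 0.5153) = 2.063
Loading dose = maintenance dose × R = 751 × 2.063 ≈ 1550 mg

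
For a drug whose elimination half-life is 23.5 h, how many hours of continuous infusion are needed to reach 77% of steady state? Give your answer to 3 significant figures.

k = ln 2 / 23.5 = 0.02950 h⁻¹
f = 1 − e^(−kt)  ⇒  t = −ln(1 − f) / k
t = −ln(1 − 0.77) / 0.02950 = 1.470 / 0.02950 ≈ 49.8 hours

49.8 hours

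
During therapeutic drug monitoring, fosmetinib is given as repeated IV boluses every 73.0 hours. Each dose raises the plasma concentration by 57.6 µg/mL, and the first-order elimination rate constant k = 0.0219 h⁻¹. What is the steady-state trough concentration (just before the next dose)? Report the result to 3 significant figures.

14.6 µg/mL

Fraction remaining after one interval: e^(−kτ) = e^(−0.02190 × 73.0) = 0.2022
R = 1 / (1 − 0.2022) = 1.253
Css,max = 57.6 × 1.253 = 72.19 µg/mL
Css,min = Css,max × e^(−kτ) = 72.19 × 0.2022 ≈ 14.6 µg/mL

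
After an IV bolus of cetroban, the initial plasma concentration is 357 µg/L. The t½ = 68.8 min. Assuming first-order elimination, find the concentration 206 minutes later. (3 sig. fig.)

k = ln 2 / 68.8 = 0.01007 min⁻¹
C(t) = C₀ e^(−kt) = 357 × e^(−0.01007 × 206) = 357 × e^(−2.075) = 357 × 0.1255 ≈ 44.8 µg/L

44.8 µg/L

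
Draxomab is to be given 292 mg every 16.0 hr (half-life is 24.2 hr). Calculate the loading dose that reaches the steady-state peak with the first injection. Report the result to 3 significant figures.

794 mg

k = ln 2 / 24.2 = 0.02864 hr⁻¹
Accumulation ratio R = 1 / (1 − e^(−kτ)) = 1 / (1 − e^(−0.02864×16.0)) = 1 / (1 − 0.6324) = 2.720
Loading dose = maintenance dose × R = 292 × 2.720 ≈ 794 mg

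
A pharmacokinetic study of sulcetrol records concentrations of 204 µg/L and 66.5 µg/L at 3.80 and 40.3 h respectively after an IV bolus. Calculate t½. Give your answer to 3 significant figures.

k = ln(C₁/C₂) / (t₂ − t₁) = ln(204/66.5) / (40.3 − 3.80)
  = 1.121 / 36.50 = 0.03071 h⁻¹
t½ = ln 2 / k = ln 2 / 0.03071 ≈ 22.6 hours

22.6 hours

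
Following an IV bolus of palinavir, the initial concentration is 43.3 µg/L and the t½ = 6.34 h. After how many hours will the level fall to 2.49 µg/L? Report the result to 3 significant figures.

26.1 hours

k = ln 2 / 6.34 = 0.1093 h⁻¹
C(t) = C₀ e^(−kt)  ⇒  t = ln(C₀/C) / k
t = ln(43.3/2.49) / 0.1093 = 2.856 / 0.1093 ≈ 26.1 hours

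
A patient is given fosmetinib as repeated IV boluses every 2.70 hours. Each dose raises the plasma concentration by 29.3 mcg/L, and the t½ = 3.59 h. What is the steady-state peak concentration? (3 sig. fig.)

72.1 mcg/L

k = ln 2 / 3.59 = 0.1931 h⁻¹
Fraction remaining after one interval: e^(−kτ) = e^(−0.1931 × 2.70) = 0.5937
R = 1 / (1 − 0.5937) = 2.461
Css,max = 29.3 × 2.461 ≈ 72.1 mcg/L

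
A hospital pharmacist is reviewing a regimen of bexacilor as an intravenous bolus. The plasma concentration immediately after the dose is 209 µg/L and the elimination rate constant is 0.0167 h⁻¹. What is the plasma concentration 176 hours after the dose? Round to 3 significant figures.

11.1 µg/L

C(t) = C₀ e^(−kt) = 209 × e^(−0.01670 × 176) = 209 × e^(−2.939) = 209 × 0.05291 ≈ 11.1 µg/L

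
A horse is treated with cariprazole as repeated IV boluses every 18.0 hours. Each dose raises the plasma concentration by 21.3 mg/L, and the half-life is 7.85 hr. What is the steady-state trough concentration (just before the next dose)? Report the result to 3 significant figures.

k = ln 2 / 7.85 = 0.08830 hr⁻¹
Fraction remaining after one interval: e^(−kτ) = e^(−0.08830 × 18.0) = 0.2041
R = 1 / (1 − 0.2041) = 1.256
Css,max = 21.3 × 1.256 = 26.76 mg/L
Css,min = Css,max × e^(−kτ) = 26.76 × 0.2041 ≈ 5.46 mg/L

5.46 mg/L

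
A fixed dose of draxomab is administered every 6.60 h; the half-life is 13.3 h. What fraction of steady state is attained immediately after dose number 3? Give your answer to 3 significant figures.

k = ln 2 / 13.3 = 0.05212 h⁻¹
f_n = 1 − e^(−nkτ) = 1 − e^(−3 × 0.05212 × 6.60) = 1 − e^(−1.032) = 1 − 0.3563 ≈ 0.644

0.644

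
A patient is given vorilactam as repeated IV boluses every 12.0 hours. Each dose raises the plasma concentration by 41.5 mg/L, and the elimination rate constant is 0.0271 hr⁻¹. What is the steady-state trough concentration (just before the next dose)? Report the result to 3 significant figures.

108 mg/L

Fraction remaining after one interval: e^(−kτ) = e^(−0.02710 × 12.0) = 0.7224
R = 1 / (1 − 0.7224) = 3.602
Css,max = 41.5 × 3.602 = 149.5 mg/L
Css,min = Css,max × e^(−kτ) = 149.5 × 0.7224 ≈ 108 mg/L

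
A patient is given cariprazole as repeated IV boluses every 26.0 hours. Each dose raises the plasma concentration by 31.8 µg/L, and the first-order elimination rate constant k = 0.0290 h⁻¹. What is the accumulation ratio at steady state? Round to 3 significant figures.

Fraction remaining after one interval: e^(−kτ) = e^(−0.02900 × 26.0) = 0.4705
R = 1 / (1 − 0.4705) = 1 / 0.5295 ≈ 1.89

1.89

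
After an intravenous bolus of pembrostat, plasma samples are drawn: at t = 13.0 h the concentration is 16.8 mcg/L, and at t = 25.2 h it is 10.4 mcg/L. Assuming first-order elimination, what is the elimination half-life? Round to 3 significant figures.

k = ln(C₁/C₂) / (t₂ − t₁) = ln(16.8/10.4) / (25.2 − 13.0)
  = 0.4796 / 12.20 = 0.03931 h⁻¹
t½ = ln 2 / k = ln 2 / 0.03931 ≈ 17.6 hours

17.6 hours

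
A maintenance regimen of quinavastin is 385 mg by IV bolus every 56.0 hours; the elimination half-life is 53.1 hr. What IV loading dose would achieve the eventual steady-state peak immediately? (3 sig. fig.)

742 mg

k = ln 2 / 53.1 = 0.01305 hr⁻¹
Accumulation ratio R = 1 / (1 − e^(−kτ)) = 1 / (1 − e^(−0.01305×56.0)) = 1 / (1 − 0.4814) = 1.928
Loading dose = maintenance dose × R = 385 × 1.928 ≈ 742 mg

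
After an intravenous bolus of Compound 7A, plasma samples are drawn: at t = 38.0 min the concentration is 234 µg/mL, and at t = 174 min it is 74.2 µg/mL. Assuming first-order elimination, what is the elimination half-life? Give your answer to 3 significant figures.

k = ln(C₁/C₂) / (t₂ − t₁) = ln(234/74.2) / (174 − 38.0)
  = 1.149 / 136.0 = 0.008445 min⁻¹
t½ = ln 2 / k = ln 2 / 0.008445 ≈ 82.1 minutes

82.1 minutes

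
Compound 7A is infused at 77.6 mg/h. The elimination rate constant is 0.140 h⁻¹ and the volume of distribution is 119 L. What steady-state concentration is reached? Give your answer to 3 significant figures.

CL = k · V = 0.140 × 119 = 16.66 L/h
Css = rate / CL = 77.6 / 16.66 ≈ 4.66 µg/mL

4.66 µg/mL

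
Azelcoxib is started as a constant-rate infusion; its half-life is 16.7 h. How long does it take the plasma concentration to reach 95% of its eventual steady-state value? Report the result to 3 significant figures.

72.2 hours

k = ln 2 / 16.7 = 0.04151 h⁻¹
f = 1 − e^(−kt)  ⇒  t = −ln(1 − f) / k
t = −ln(1 − 0.95) / 0.04151 = 2.996 / 0.04151 ≈ 72.2 hours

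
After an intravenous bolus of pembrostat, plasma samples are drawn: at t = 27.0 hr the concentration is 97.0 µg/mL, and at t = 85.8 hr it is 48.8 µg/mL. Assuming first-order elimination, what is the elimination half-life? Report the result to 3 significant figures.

59.3 hours

k = ln(C₁/C₂) / (t₂ − t₁) = ln(97.0/48.8) / (85.8 − 27.0)
  = 0.6870 / 58.80 = 0.01168 hr⁻¹
t½ = ln 2 / k = ln 2 / 0.01168 ≈ 59.3 hours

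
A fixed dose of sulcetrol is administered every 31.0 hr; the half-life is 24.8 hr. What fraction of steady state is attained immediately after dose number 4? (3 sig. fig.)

k = ln 2 / 24.8 = 0.02795 hr⁻¹
f_n = 1 − e^(−nkτ) = 1 − e^(−4 × 0.02795 × 31.0) = 1 − e^(−3.466) = 1 − 0.03125 ≈ 0.969

0.969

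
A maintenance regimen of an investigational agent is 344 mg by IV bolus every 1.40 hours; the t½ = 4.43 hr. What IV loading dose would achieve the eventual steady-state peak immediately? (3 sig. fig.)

1750 mg

k = ln 2 / 4.43 = 0.1565 hr⁻¹
Accumulation ratio R = 1 / (1 − e^(−kτ)) = 1 / (1 − e^(−0.1565×1.40)) = 1 / (1 − 0.8033) = 5.083
Loading dose = maintenance dose × R = 344 × 5.083 ≈ 1750 mg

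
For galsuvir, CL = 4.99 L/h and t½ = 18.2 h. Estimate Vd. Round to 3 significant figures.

k = ln 2 / t½ = ln 2 / 18.2 = 0.03809 h⁻¹
V = CL / k = 4.99 / 0.03809 ≈ 131 L

131 L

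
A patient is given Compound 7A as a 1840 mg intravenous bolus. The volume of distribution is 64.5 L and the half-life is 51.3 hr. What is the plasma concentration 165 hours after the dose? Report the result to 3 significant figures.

3.07 µg/mL

C₀ = dose / V = 1840 / 64.5 = 28.53 µg/mL
k = ln 2 / 51.3 = 0.01351 hr⁻¹
C(t) = C₀ e^(−kt) = 28.53 × e^(−0.01351 × 165) = 28.53 × e^(−2.229) = 28.53 × 0.1076 ≈ 3.07 µg/mL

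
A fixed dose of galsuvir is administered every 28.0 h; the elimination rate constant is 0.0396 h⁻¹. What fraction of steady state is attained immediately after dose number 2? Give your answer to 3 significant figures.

0.891

f_n = 1 − e^(−nkτ) = 1 − e^(−2 × 0.03960 × 28.0) = 1 − e^(−2.218) = 1 − 0.1089 ≈ 0.891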